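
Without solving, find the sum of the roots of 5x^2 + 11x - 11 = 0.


By Vieta's formulas for ax^2 + bx + c = 0:
  Sum of roots = -b/a
  Product of roots = c/a

Here a = 5, b = 11, c = -11
Sum = -(11)/5 = -11/5
Product = -11/5 = -11/5

Sum = -11/5


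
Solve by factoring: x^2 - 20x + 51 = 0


We need two numbers that multiply to 51 and add to -20.
Those numbers are -3 and -17 (since (-3) * (-17) = 51 and (-3) + (-17) = -20).
So x^2 - 20x + 51 = (x - 3)(x - 17) = 0
Setting each factor to zero: x = 3 or x = 17

x = 3, x = 17


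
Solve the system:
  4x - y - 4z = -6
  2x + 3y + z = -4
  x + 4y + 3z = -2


Using Cramer's rule. Expand each determinant along the first row.
D  = 4*[3*3 - 1*4] - (-1)*[2*3 - 1*1] + (-4)*[2*4 - 3*1]
  = 4*(5) - (-1)*(5) + (-4)*(5) = 5
Dx = (-6)*[3*3 - 1*4] - (-1)*[(-4)*3 - 1*(-2)] + (-4)*[(-4)*4 - 3*(-2)]
  = (-6)*(5) - (-1)*(-10) + (-4)*(-10) = 0
Dy = 4*[(-4)*3 - 1*(-2)] - (-6)*[2*3 - 1*1] + (-4)*[2*(-2) - (-4)*1]
  = 4*(-10) - (-6)*(5) + (-4)*(0) = -10
Dz = 4*[3*(-2) - (-4)*4] - (-1)*[2*(-2) - (-4)*1] + (-6)*[2*4 - 3*1]
  = 4*(10) - (-1)*(0) + (-6)*(5) = 10
x = Dx/D = 0/5 = 0, y = Dy/D = -10/5 = -2, z = Dz/D = 10/5 = 2
Check eq1: (4)(0) + (-1)(-2) + (-4)(2) = -6 = -6 ✓
Check eq2: (2)(0) + (3)(-2) + (1)(2) = -4 = -4 ✓
Check eq3: (1)(0) + (4)(-2) + (3)(2) = -2 = -2 ✓

x = 0, y = -2, z = 2


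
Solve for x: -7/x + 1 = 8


Subtract 1 from both sides: -7/x = 7
Multiply both sides by x: -7 = 7 * x
Divide by 7: x = -1

x = -1


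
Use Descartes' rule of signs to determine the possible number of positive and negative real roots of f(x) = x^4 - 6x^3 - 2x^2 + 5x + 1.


Descartes' rule of signs:

For positive roots, count sign changes in f(x) = x^4 - 6x^3 - 2x^2 + 5x + 1:
Signs of coefficients: +, -, -, +, +
Number of sign changes: 2
Possible positive real roots: 2, 0

For negative roots, examine f(-x) = x^4 + 6x^3 - 2x^2 - 5x + 1:
Signs of coefficients: +, +, -, -, +
Number of sign changes: 2
Possible negative real roots: 2, 0

Positive roots: 2 or 0; Negative roots: 2 or 0


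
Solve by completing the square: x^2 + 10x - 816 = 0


Start: x^2 + 10x - 816 = 0
Move constant: x^2 + 10x = 816
Half of 10 is 5, squared is 25
Add 25 to both sides: x^2 + 10x + 25 = 841
(x + 5)^2 = 841
x + 5 = ±29
x = -5 + 29 = 24 or x = -5 - 29 = -34

x = -34, x = 24


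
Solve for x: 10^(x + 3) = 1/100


Express both sides with the same base.
1/100 = 10^(-2)
Since the bases match, equate exponents: x + 3 = -2
So x = -2 - (3) = -5

x = -5


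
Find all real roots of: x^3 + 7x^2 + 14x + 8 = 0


Let p(x) = x^3 + 7x^2 + 14x + 8. By the rational root theorem (leading coefficient 1), any rational root is an integer divisor of 8: try ±1, ±2, ... in turn.
Test x = 1: value = 30 ≠ 0.
Test x = -1: value = 0 ✓, so (x + 1) is a factor.
Synthetic division by (x + 1): bring down 1; 1(-1) + 7 = 6; 6(-1) + 14 = 8; 8(-1) + 8 = 0 → quotient x^2 + 6x + 8, remainder 0.
Solve the quadratic x^2 + 6x + 8 = 0: discriminant = 6^2 - 4(1)(8) = 36 - 32 = 4.
sqrt(4) = 2, so x = (-6 ± 2)/2: x = -2 or x = -4.

x = -4, x = -2, x = -1


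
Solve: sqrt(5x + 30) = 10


Square both sides: 5x + 30 = 10^2 = 100
5x = 100 - 30 = 70
x = 14
Check: sqrt(5*14 + 30) = sqrt(100) = 10 ✓

x = 14


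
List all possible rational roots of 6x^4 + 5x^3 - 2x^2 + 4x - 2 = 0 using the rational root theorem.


Rational root theorem: possible roots are ±p/q where:
  p divides the constant term (-2): p ∈ {1, 2}
  q divides the leading coefficient (6): q ∈ {1, 2, 3, 6}

All possible rational roots: -2, -1, -2/3, -1/2, -1/3, -1/6, 1/6, 1/3, 1/2, 2/3, 1, 2

-2, -1, -2/3, -1/2, -1/3, -1/6, 1/6, 1/3, 1/2, 2/3, 1, 2


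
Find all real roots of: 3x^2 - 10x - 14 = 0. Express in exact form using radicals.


Using the quadratic formula: x = (-b ± sqrt(b^2 - 4ac)) / (2a)
Here a = 3, b = -10, c = -14
Discriminant = b^2 - 4ac = (-10)^2 - 4(3)(-14) = 100 + 168 = 268
Since discriminant = 268 > 0, there are two real roots.
x = (10 ± 2*sqrt(67)) / 6
Simplifying: x = (5 ± sqrt(67)) / 3
Numerically: x ≈ 4.3951 or x ≈ -1.0618

x = (5 + sqrt(67)) / 3 or x = (5 - sqrt(67)) / 3


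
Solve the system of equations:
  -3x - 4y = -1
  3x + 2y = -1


Using Cramer's rule:
Determinant D = (-3)(2) - (3)(-4) = -6 + 12 = 6
Dx = (-1)(2) - (-1)(-4) = -2 - 4 = -6
Dy = (-3)(-1) - (3)(-1) = 3 + 3 = 6
x = Dx/D = -6/6 = -1
y = Dy/D = 6/6 = 1

x = -1, y = 1


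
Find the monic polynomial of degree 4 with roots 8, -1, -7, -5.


A monic polynomial with roots 8, -1, -7, -5 is:
p(x) = (x - 8)(x + 1)(x + 7)(x + 5)
After multiplying by (x - 8): x - 8
After multiplying by (x + 1): x^2 - 7x - 8
After multiplying by (x + 7): x^3 - 57x - 56
After multiplying by (x + 5): x^4 + 5x^3 - 57x^2 - 341x - 280

x^4 + 5x^3 - 57x^2 - 341x - 280


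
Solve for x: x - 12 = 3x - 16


Starting with: x - 12 = 3x - 16
Move all x terms to left: (1 - 3)x = -16 + 12
Simplify: -2x = -4
Divide both sides by -2: x = 2

x = 2


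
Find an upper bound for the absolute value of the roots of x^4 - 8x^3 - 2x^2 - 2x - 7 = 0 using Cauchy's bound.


Cauchy's bound: all roots r satisfy |r| <= 1 + max(|a_i/a_n|) for i = 0,...,n-1
where a_n is the leading coefficient.

Coefficients: [1, -8, -2, -2, -7]
Leading coefficient a_n = 1
Ratios |a_i/a_n|: 8, 2, 2, 7
Maximum ratio: 8
Cauchy's bound: |r| <= 1 + 8 = 9

Upper bound = 9


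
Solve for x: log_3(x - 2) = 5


Convert to exponential form: x - 2 = 3^5 = 243
x = 243 + 2 = 245
Check: log_3(245 - 2) = log_3(243) = log_3(243) = 5 ✓

x = 245


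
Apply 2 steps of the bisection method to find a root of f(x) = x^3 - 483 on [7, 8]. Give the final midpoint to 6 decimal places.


f(x) = x^3 - 483
f(7) = -140 < 0
f(8) = 29 > 0

Step 1: midpoint = (7.000000 + 8.000000)/2 = 7.500000
  f(7.500000) = -61.125000
  f(mid) < 0, so root is in [7.500000, 8.000000]

Step 2: midpoint = (7.500000 + 8.000000)/2 = 7.750000
  f(7.750000) = -17.515625
  f(mid) < 0, so root is in [7.750000, 8.000000]

midpoint = 7.750000


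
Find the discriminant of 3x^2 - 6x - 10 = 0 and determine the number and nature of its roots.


For ax^2 + bx + c = 0, discriminant D = b^2 - 4ac
Here a = 3, b = -6, c = -10
D = (-6)^2 - 4(3)(-10) = 36 + 120 = 156

D = 156 > 0 but not a perfect square
The equation has 2 distinct real irrational roots.

Discriminant = 156, 2 distinct real irrational roots


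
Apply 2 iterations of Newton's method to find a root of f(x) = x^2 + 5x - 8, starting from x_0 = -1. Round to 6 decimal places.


Newton's method: x_(n+1) = x_n - f(x_n)/f'(x_n)
f(x) = x^2 + 5x - 8
f'(x) = 2x + 5

Iteration 1:
  f(-1.000000) = -12.000000
  f'(-1.000000) = 3.000000
  x_1 = -1.000000 - (-12.000000)/(3.000000) = 3.000000

Iteration 2:
  f(3.000000) = 16.000000
  f'(3.000000) = 11.000000
  x_2 = 3.000000 - (16.000000)/(11.000000) = 1.545455

x_2 = 1.545455


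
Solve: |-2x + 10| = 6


An absolute value equation |expr| = 6 gives two cases:
Case 1: -2x + 10 = 6
  -2x = -4, so x = 2
Case 2: -2x + 10 = -6
  -2x = -16, so x = 8

x = 2, x = 8


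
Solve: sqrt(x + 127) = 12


Square both sides: x + 127 = 12^2 = 144
x = 144 - 127 = 17
x = 17
Check: sqrt(1*17 + 127) = sqrt(144) = 12 ✓

x = 17


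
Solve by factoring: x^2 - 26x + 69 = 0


We need two numbers that multiply to 69 and add to -26.
Those numbers are -23 and -3 (since (-23) * (-3) = 69 and (-23) + (-3) = -26).
So x^2 - 26x + 69 = (x - 23)(x - 3) = 0
Setting each factor to zero: x = 23 or x = 3

x = 3, x = 23


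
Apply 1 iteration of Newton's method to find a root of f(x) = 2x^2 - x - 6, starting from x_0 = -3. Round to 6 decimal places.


Newton's method: x_(n+1) = x_n - f(x_n)/f'(x_n)
f(x) = 2x^2 - x - 6
f'(x) = 4x - 1

Iteration 1:
  f(-3.000000) = 15.000000
  f'(-3.000000) = -13.000000
  x_1 = -3.000000 - (15.000000)/(-13.000000) = -1.846154

x_1 = -1.846154


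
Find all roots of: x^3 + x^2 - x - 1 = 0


Let p(x) = x^3 + x^2 - x - 1. By the rational root theorem (leading coefficient 1), any rational root is an integer divisor of 1: try ±1, ±2, ... in turn.
Test x = 1: value = 0 ✓, so (x - 1) is a factor.
Synthetic division by (x - 1): bring down 1; 1(1) + 1 = 2; 2(1) - 1 = 1; 1(1) - 1 = 0 → quotient x^2 + 2x + 1, remainder 0.
Solve the quadratic x^2 + 2x + 1 = 0: discriminant = 2^2 - 4(1)(1) = 4 - 4 = 0.
Discriminant = 0, so a double root: x = -2/2 = -1.
Collecting all roots found:

x = -1 (multiplicity 2), x = 1


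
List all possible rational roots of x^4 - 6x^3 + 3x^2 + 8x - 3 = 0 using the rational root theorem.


Rational root theorem: possible roots are ±p/q where:
  p divides the constant term (-3): p ∈ {1, 3}
  q divides the leading coefficient (1): q ∈ {1}

All possible rational roots: -3, -1, 1, 3

-3, -1, 1, 3


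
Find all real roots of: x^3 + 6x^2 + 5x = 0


The constant term is 0, so x = 0 is a root. Factor out x:
  x(x^2 + 6x + 5) = 0
Solve the quadratic x^2 + 6x + 5 = 0: discriminant = 6^2 - 4(1)(5) = 36 - 20 = 16.
sqrt(16) = 4, so x = (-6 ± 4)/2: x = -1 or x = -5.

x = -5, x = -1, x = 0


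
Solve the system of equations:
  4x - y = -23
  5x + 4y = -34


Using Cramer's rule:
Determinant D = (4)(4) - (5)(-1) = 16 + 5 = 21
Dx = (-23)(4) - (-34)(-1) = -92 - 34 = -126
Dy = (4)(-34) - (5)(-23) = -136 + 115 = -21
x = Dx/D = -126/21 = -6
y = Dy/D = -21/21 = -1

x = -6, y = -1


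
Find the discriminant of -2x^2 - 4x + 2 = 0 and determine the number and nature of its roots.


For ax^2 + bx + c = 0, discriminant D = b^2 - 4ac
Here a = -2, b = -4, c = 2
D = (-4)^2 - 4(-2)(2) = 16 + 16 = 32

D = 32 > 0 but not a perfect square
The equation has 2 distinct real irrational roots.

Discriminant = 32, 2 distinct real irrational roots


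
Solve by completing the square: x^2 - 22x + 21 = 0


Start: x^2 - 22x + 21 = 0
Move constant: x^2 - 22x = -21
Half of -22 is -11, squared is 121
Add 121 to both sides: x^2 - 22x + 121 = 100
(x - 11)^2 = 100
x - 11 = ±10
x = 11 + 10 = 21 or x = 11 - 10 = 1

x = 1, x = 21


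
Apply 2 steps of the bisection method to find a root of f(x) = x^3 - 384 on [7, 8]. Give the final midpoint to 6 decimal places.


f(x) = x^3 - 384
f(7) = -41 < 0
f(8) = 128 > 0

Step 1: midpoint = (7.000000 + 8.000000)/2 = 7.500000
  f(7.500000) = 37.875000
  f(mid) > 0, so root is in [7.000000, 7.500000]

Step 2: midpoint = (7.000000 + 7.500000)/2 = 7.250000
  f(7.250000) = -2.921875
  f(mid) < 0, so root is in [7.250000, 7.500000]

midpoint = 7.250000


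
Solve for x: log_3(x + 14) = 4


Convert to exponential form: x + 14 = 3^4 = 81
x = 81 - 14 = 67
Check: log_3(67 + 14) = log_3(81) = log_3(81) = 4 ✓

x = 67


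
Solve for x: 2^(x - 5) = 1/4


Express both sides with the same base.
1/4 = 2^(-2)
Since the bases match, equate exponents: x - 5 = -2
So x = -2 - (-5) = 3

x = 3


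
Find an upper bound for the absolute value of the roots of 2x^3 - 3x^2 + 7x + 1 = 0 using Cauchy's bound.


Cauchy's bound: all roots r satisfy |r| <= 1 + max(|a_i/a_n|) for i = 0,...,n-1
where a_n is the leading coefficient.

Coefficients: [2, -3, 7, 1]
Leading coefficient a_n = 2
Ratios |a_i/a_n|: 3/2, 7/2, 1/2
Maximum ratio: 7/2
Cauchy's bound: |r| <= 1 + 7/2 = 9/2

Upper bound = 9/2


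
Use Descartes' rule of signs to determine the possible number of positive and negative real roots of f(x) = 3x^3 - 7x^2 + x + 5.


Descartes' rule of signs:

For positive roots, count sign changes in f(x) = 3x^3 - 7x^2 + x + 5:
Signs of coefficients: +, -, +, +
Number of sign changes: 2
Possible positive real roots: 2, 0

For negative roots, examine f(-x) = -3x^3 - 7x^2 - x + 5:
Signs of coefficients: -, -, -, +
Number of sign changes: 1
Possible negative real roots: 1

Positive roots: 2 or 0; Negative roots: 1


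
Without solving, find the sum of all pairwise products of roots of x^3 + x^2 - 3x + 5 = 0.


By Vieta's formulas for x^3 + bx^2 + cx + d = 0:
  r1 + r2 + r3 = -b/a = -1
  r1*r2 + r1*r3 + r2*r3 = c/a = -3
  r1*r2*r3 = -d/a = -5


Sum of pairwise products = -3


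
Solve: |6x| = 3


An absolute value equation |expr| = 3 gives two cases:
Case 1: 6x = 3
  6x = 3, so x = 1/2
Case 2: 6x = -3
  6x = -3, so x = -1/2

x = -1/2, x = 1/2


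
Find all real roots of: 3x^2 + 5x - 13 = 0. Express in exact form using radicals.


Using the quadratic formula: x = (-b ± sqrt(b^2 - 4ac)) / (2a)
Here a = 3, b = 5, c = -13
Discriminant = b^2 - 4ac = 5^2 - 4(3)(-13) = 25 + 156 = 181
Since discriminant = 181 > 0, there are two real roots.
x = (-5 ± sqrt(181)) / 6
Numerically: x ≈ 1.4089 or x ≈ -3.0756

x = (-5 + sqrt(181)) / 6 or x = (-5 - sqrt(181)) / 6


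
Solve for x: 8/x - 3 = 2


Subtract -3 from both sides: 8/x = 5
Multiply both sides by x: 8 = 5 * x
Divide by 5: x = 8/5

x = 8/5


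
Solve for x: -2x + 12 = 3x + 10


Starting with: -2x + 12 = 3x + 10
Move all x terms to left: (-2 - 3)x = 10 - 12
Simplify: -5x = -2
Divide both sides by -5: x = 2/5

x = 2/5


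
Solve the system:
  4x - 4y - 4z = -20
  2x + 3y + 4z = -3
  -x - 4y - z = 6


Using Cramer's rule. Expand each determinant along the first row.
D  = 4*[3*(-1) - 4*(-4)] - (-4)*[2*(-1) - 4*(-1)] + (-4)*[2*(-4) - 3*(-1)]
  = 4*(13) - (-4)*(2) + (-4)*(-5) = 80
Dx = (-20)*[3*(-1) - 4*(-4)] - (-4)*[(-3)*(-1) - 4*6] + (-4)*[(-3)*(-4) - 3*6]
  = (-20)*(13) - (-4)*(-21) + (-4)*(-6) = -320
Dy = 4*[(-3)*(-1) - 4*6] - (-20)*[2*(-1) - 4*(-1)] + (-4)*[2*6 - (-3)*(-1)]
  = 4*(-21) - (-20)*(2) + (-4)*(9) = -80
Dz = 4*[3*6 - (-3)*(-4)] - (-4)*[2*6 - (-3)*(-1)] + (-20)*[2*(-4) - 3*(-1)]
  = 4*(6) - (-4)*(9) + (-20)*(-5) = 160
x = Dx/D = -320/80 = -4, y = Dy/D = -80/80 = -1, z = Dz/D = 160/80 = 2
Check eq1: (4)(-4) + (-4)(-1) + (-4)(2) = -20 = -20 ✓
Check eq2: (2)(-4) + (3)(-1) + (4)(2) = -3 = -3 ✓
Check eq3: (-1)(-4) + (-4)(-1) + (-1)(2) = 6 = 6 ✓

x = -4, y = -1, z = 2


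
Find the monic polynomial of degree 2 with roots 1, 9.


A monic polynomial with roots 1, 9 is:
p(x) = (x - 1)(x - 9)
After multiplying by (x - 1): x - 1
After multiplying by (x - 9): x^2 - 10x + 9

x^2 - 10x + 9


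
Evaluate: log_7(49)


We need the exponent such that 7^? = 49
7^2 = 49
Therefore log_7(49) = 2

2


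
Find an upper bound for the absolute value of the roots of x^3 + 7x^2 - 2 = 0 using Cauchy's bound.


Cauchy's bound: all roots r satisfy |r| <= 1 + max(|a_i/a_n|) for i = 0,...,n-1
where a_n is the leading coefficient.

Coefficients: [1, 7, 0, -2]
Leading coefficient a_n = 1
Ratios |a_i/a_n|: 7, 0, 2
Maximum ratio: 7
Cauchy's bound: |r| <= 1 + 7 = 8

Upper bound = 8


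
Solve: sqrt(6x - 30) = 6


Square both sides: 6x - 30 = 6^2 = 36
6x = 36 + 30 = 66
x = 11
Check: sqrt(6*11 - 30) = sqrt(36) = 6 ✓

x = 11


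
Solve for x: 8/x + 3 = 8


Subtract 3 from both sides: 8/x = 5
Multiply both sides by x: 8 = 5 * x
Divide by 5: x = 8/5

x = 8/5


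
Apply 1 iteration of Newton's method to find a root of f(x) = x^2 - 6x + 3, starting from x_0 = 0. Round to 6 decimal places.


Newton's method: x_(n+1) = x_n - f(x_n)/f'(x_n)
f(x) = x^2 - 6x + 3
f'(x) = 2x - 6

Iteration 1:
  f(0.000000) = 3.000000
  f'(0.000000) = -6.000000
  x_1 = 0.000000 - (3.000000)/(-6.000000) = 0.500000

x_1 = 0.500000


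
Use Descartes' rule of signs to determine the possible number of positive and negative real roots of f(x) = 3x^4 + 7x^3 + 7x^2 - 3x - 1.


Descartes' rule of signs:

For positive roots, count sign changes in f(x) = 3x^4 + 7x^3 + 7x^2 - 3x - 1:
Signs of coefficients: +, +, +, -, -
Number of sign changes: 1
Possible positive real roots: 1

For negative roots, examine f(-x) = 3x^4 - 7x^3 + 7x^2 + 3x - 1:
Signs of coefficients: +, -, +, +, -
Number of sign changes: 3
Possible negative real roots: 3, 1

Positive roots: 1; Negative roots: 3 or 1


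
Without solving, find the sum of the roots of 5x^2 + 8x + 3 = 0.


By Vieta's formulas for ax^2 + bx + c = 0:
  Sum of roots = -b/a
  Product of roots = c/a

Here a = 5, b = 8, c = 3
Sum = -(8)/5 = -8/5
Product = 3/5 = 3/5

Sum = -8/5


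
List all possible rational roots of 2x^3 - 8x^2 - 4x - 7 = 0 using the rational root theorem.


Rational root theorem: possible roots are ±p/q where:
  p divides the constant term (-7): p ∈ {1, 7}
  q divides the leading coefficient (2): q ∈ {1, 2}

All possible rational roots: -7, -7/2, -1, -1/2, 1/2, 1, 7/2, 7

-7, -7/2, -1, -1/2, 1/2, 1, 7/2, 7


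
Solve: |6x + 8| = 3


An absolute value equation |expr| = 3 gives two cases:
Case 1: 6x + 8 = 3
  6x = -5, so x = -5/6
Case 2: 6x + 8 = -3
  6x = -11, so x = -11/6

x = -11/6, x = -5/6


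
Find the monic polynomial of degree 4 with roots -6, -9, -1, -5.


A monic polynomial with roots -6, -9, -1, -5 is:
p(x) = (x + 6)(x + 9)(x + 1)(x + 5)
After multiplying by (x + 6): x + 6
After multiplying by (x + 9): x^2 + 15x + 54
After multiplying by (x + 1): x^3 + 16x^2 + 69x + 54
After multiplying by (x + 5): x^4 + 21x^3 + 149x^2 + 399x + 270

x^4 + 21x^3 + 149x^2 + 399x + 270


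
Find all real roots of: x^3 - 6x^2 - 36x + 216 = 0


Let p(x) = x^3 - 6x^2 - 36x + 216. By the rational root theorem (leading coefficient 1), any rational root is an integer divisor of 216: try ±1, ±2, ... in turn.
Test x = 1: value = 175 ≠ 0.
Test x = -1: value = 245 ≠ 0.
Test x = 2: value = 128 ≠ 0.
Test x = -2: value = 256 ≠ 0.
Test x = 3: value = 81 ≠ 0.
Test x = -3: value = 243 ≠ 0.
Test x = 4: value = 40 ≠ 0.
Test x = -4: value = 200 ≠ 0.
Test x = 6: value = 0 ✓, so (x - 6) is a factor.
Synthetic division by (x - 6): bring down 1; 1(6) - 6 = 0; 0(6) - 36 = -36; (-36)(6) + 216 = 0 → quotient x^2 - 36, remainder 0.
Solve the quadratic x^2 - 36 = 0: discriminant = 0^2 - 4(1)(-36) = 0 + 144 = 144.
sqrt(144) = 12, so x = (0 ± 12)/2: x = 6 or x = -6.

x = -6, x = 6 (multiplicity 2)


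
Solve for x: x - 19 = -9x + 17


Starting with: x - 19 = -9x + 17
Move all x terms to left: (1 + 9)x = 17 + 19
Simplify: 10x = 36
Divide both sides by 10: x = 18/5

x = 18/5


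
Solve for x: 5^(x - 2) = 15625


Express both sides with the same base.
15625 = 5^6
Since the bases match, equate exponents: x - 2 = 6
So x = 6 - (-2) = 8

x = 8


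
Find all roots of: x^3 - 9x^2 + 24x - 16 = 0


Let p(x) = x^3 - 9x^2 + 24x - 16. By the rational root theorem (leading coefficient 1), any rational root is an integer divisor of 16: try ±1, ±2, ... in turn.
Test x = 1: value = 0 ✓, so (x - 1) is a factor.
Synthetic division by (x - 1): bring down 1; 1(1) - 9 = -8; (-8)(1) + 24 = 16; 16(1) - 16 = 0 → quotient x^2 - 8x + 16, remainder 0.
Solve the quadratic x^2 - 8x + 16 = 0: discriminant = (-8)^2 - 4(1)(16) = 64 - 64 = 0.
Discriminant = 0, so a double root: x = 8/2 = 4.
Collecting all roots found:

x = 1, x = 4 (multiplicity 2)


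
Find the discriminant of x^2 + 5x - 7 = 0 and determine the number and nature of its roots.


For ax^2 + bx + c = 0, discriminant D = b^2 - 4ac
Here a = 1, b = 5, c = -7
D = (5)^2 - 4(1)(-7) = 25 + 28 = 53

D = 53 > 0 but not a perfect square
The equation has 2 distinct real irrational roots.

Discriminant = 53, 2 distinct real irrational roots


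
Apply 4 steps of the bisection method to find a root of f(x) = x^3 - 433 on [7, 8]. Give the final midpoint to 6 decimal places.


f(x) = x^3 - 433
f(7) = -90 < 0
f(8) = 79 > 0

Step 1: midpoint = (7.000000 + 8.000000)/2 = 7.500000
  f(7.500000) = -11.125000
  f(mid) < 0, so root is in [7.500000, 8.000000]

Step 2: midpoint = (7.500000 + 8.000000)/2 = 7.750000
  f(7.750000) = 32.484375
  f(mid) > 0, so root is in [7.500000, 7.750000]

Step 3: midpoint = (7.500000 + 7.750000)/2 = 7.625000
  f(7.625000) = 10.322266
  f(mid) > 0, so root is in [7.500000, 7.625000]

Step 4: midpoint = (7.500000 + 7.625000)/2 = 7.562500
  f(7.562500) = -0.489990
  f(mid) < 0, so root is in [7.562500, 7.625000]

midpoint = 7.562500


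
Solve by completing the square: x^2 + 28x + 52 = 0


Start: x^2 + 28x + 52 = 0
Move constant: x^2 + 28x = -52
Half of 28 is 14, squared is 196
Add 196 to both sides: x^2 + 28x + 196 = 144
(x + 14)^2 = 144
x + 14 = ±12
x = -14 + 12 = -2 or x = -14 - 12 = -26

x = -26, x = -2


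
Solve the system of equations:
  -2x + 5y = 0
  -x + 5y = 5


Using Cramer's rule:
Determinant D = (-2)(5) - (-1)(5) = -10 + 5 = -5
Dx = (0)(5) - (5)(5) = 0 - 25 = -25
Dy = (-2)(5) - (-1)(0) = -10 - 0 = -10
x = Dx/D = -25/-5 = 5
y = Dy/D = -10/-5 = 2

x = 5, y = 2


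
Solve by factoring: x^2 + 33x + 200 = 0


We need two numbers that multiply to 200 and add to 33.
Those numbers are 8 and 25 (since 8 * 25 = 200 and 8 + 25 = 33).
So x^2 + 33x + 200 = (x + 8)(x + 25) = 0
Setting each factor to zero: x = -8 or x = -25

x = -25, x = -8


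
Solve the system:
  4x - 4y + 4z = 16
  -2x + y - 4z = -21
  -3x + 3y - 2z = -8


Using Cramer's rule. Expand each determinant along the first row.
D  = 4*[1*(-2) - (-4)*3] - (-4)*[(-2)*(-2) - (-4)*(-3)] + 4*[(-2)*3 - 1*(-3)]
  = 4*(10) - (-4)*(-8) + 4*(-3) = -4
Dx = 16*[1*(-2) - (-4)*3] - (-4)*[(-21)*(-2) - (-4)*(-8)] + 4*[(-21)*3 - 1*(-8)]
  = 16*(10) - (-4)*(10) + 4*(-55) = -20
Dy = 4*[(-21)*(-2) - (-4)*(-8)] - 16*[(-2)*(-2) - (-4)*(-3)] + 4*[(-2)*(-8) - (-21)*(-3)]
  = 4*(10) - 16*(-8) + 4*(-47) = -20
Dz = 4*[1*(-8) - (-21)*3] - (-4)*[(-2)*(-8) - (-21)*(-3)] + 16*[(-2)*3 - 1*(-3)]
  = 4*(55) - (-4)*(-47) + 16*(-3) = -16
x = Dx/D = -20/-4 = 5, y = Dy/D = -20/-4 = 5, z = Dz/D = -16/-4 = 4
Check eq1: (4)(5) + (-4)(5) + (4)(4) = 16 = 16 ✓
Check eq2: (-2)(5) + (1)(5) + (-4)(4) = -21 = -21 ✓
Check eq3: (-3)(5) + (3)(5) + (-2)(4) = -8 = -8 ✓

x = 5, y = 5, z = 4


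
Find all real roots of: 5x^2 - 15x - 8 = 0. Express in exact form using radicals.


Using the quadratic formula: x = (-b ± sqrt(b^2 - 4ac)) / (2a)
Here a = 5, b = -15, c = -8
Discriminant = b^2 - 4ac = (-15)^2 - 4(5)(-8) = 225 + 160 = 385
Since discriminant = 385 > 0, there are two real roots.
x = (15 ± sqrt(385)) / 10
Numerically: x ≈ 3.4621 or x ≈ -0.4621

x = (15 + sqrt(385)) / 10 or x = (15 - sqrt(385)) / 10


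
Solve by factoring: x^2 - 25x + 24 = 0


We need two numbers that multiply to 24 and add to -25.
Those numbers are -24 and -1 (since (-24) * (-1) = 24 and (-24) + (-1) = -25).
So x^2 - 25x + 24 = (x - 24)(x - 1) = 0
Setting each factor to zero: x = 24 or x = 1

x = 1, x = 24


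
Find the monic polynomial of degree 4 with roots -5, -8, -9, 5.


A monic polynomial with roots -5, -8, -9, 5 is:
p(x) = (x + 5)(x + 8)(x + 9)(x - 5)
After multiplying by (x + 5): x + 5
After multiplying by (x + 8): x^2 + 13x + 40
After multiplying by (x + 9): x^3 + 22x^2 + 157x + 360
After multiplying by (x - 5): x^4 + 17x^3 + 47x^2 - 425x - 1800

x^4 + 17x^3 + 47x^2 - 425x - 1800


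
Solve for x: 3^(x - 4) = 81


Express both sides with the same base.
81 = 3^4
Since the bases match, equate exponents: x - 4 = 4
So x = 4 - (-4) = 8

x = 8


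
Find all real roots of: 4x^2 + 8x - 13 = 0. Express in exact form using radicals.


Using the quadratic formula: x = (-b ± sqrt(b^2 - 4ac)) / (2a)
Here a = 4, b = 8, c = -13
Discriminant = b^2 - 4ac = 8^2 - 4(4)(-13) = 64 + 208 = 272
Since discriminant = 272 > 0, there are two real roots.
x = (-8 ± 4*sqrt(17)) / 8
Simplifying: x = (-2 ± sqrt(17)) / 2
Numerically: x ≈ 1.0616 or x ≈ -3.0616

x = (-2 + sqrt(17)) / 2 or x = (-2 - sqrt(17)) / 2


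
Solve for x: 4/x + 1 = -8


Subtract 1 from both sides: 4/x = -9
Multiply both sides by x: 4 = -9 * x
Divide by -9: x = -4/9

x = -4/9


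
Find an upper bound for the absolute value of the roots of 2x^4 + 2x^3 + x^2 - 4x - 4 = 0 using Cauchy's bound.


Cauchy's bound: all roots r satisfy |r| <= 1 + max(|a_i/a_n|) for i = 0,...,n-1
where a_n is the leading coefficient.

Coefficients: [2, 2, 1, -4, -4]
Leading coefficient a_n = 2
Ratios |a_i/a_n|: 1, 1/2, 2, 2
Maximum ratio: 2
Cauchy's bound: |r| <= 1 + 2 = 3

Upper bound = 3


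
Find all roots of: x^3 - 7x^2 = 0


The lowest-degree term is x^2, so x = 0 is a root with multiplicity 2. Factor out x^2:
  x - 7 = 0
Linear factor x - 7 = 0 gives x = 7.
Collecting all roots found:

x = 0 (multiplicity 2), x = 7


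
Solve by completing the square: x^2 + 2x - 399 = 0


Start: x^2 + 2x - 399 = 0
Move constant: x^2 + 2x = 399
Half of 2 is 1, squared is 1
Add 1 to both sides: x^2 + 2x + 1 = 400
(x + 1)^2 = 400
x + 1 = ±20
x = -1 + 20 = 19 or x = -1 - 20 = -21

x = -21, x = 19


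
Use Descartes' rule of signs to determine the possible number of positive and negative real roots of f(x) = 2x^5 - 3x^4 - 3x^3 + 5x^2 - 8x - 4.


Descartes' rule of signs:

For positive roots, count sign changes in f(x) = 2x^5 - 3x^4 - 3x^3 + 5x^2 - 8x - 4:
Signs of coefficients: +, -, -, +, -, -
Number of sign changes: 3
Possible positive real roots: 3, 1

For negative roots, examine f(-x) = -2x^5 - 3x^4 + 3x^3 + 5x^2 + 8x - 4:
Signs of coefficients: -, -, +, +, +, -
Number of sign changes: 2
Possible negative real roots: 2, 0

Positive roots: 3 or 1; Negative roots: 2 or 0


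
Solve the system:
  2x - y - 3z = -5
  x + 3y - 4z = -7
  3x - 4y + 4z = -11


Using Cramer's rule. Expand each determinant along the first row.
D  = 2*[3*4 - (-4)*(-4)] - (-1)*[1*4 - (-4)*3] + (-3)*[1*(-4) - 3*3]
  = 2*(-4) - (-1)*(16) + (-3)*(-13) = 47
Dx = (-5)*[3*4 - (-4)*(-4)] - (-1)*[(-7)*4 - (-4)*(-11)] + (-3)*[(-7)*(-4) - 3*(-11)]
  = (-5)*(-4) - (-1)*(-72) + (-3)*(61) = -235
Dy = 2*[(-7)*4 - (-4)*(-11)] - (-5)*[1*4 - (-4)*3] + (-3)*[1*(-11) - (-7)*3]
  = 2*(-72) - (-5)*(16) + (-3)*(10) = -94
Dz = 2*[3*(-11) - (-7)*(-4)] - (-1)*[1*(-11) - (-7)*3] + (-5)*[1*(-4) - 3*3]
  = 2*(-61) - (-1)*(10) + (-5)*(-13) = -47
x = Dx/D = -235/47 = -5, y = Dy/D = -94/47 = -2, z = Dz/D = -47/47 = -1
Check eq1: (2)(-5) + (-1)(-2) + (-3)(-1) = -5 = -5 ✓
Check eq2: (1)(-5) + (3)(-2) + (-4)(-1) = -7 = -7 ✓
Check eq3: (3)(-5) + (-4)(-2) + (4)(-1) = -11 = -11 ✓

x = -5, y = -2, z = -1


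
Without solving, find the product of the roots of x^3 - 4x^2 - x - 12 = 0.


By Vieta's formulas for x^3 + bx^2 + cx + d = 0:
  r1 + r2 + r3 = -b/a = 4
  r1*r2 + r1*r3 + r2*r3 = c/a = -1
  r1*r2*r3 = -d/a = 12


Product = 12


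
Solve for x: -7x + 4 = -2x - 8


Starting with: -7x + 4 = -2x - 8
Move all x terms to left: (-7 + 2)x = -8 - 4
Simplify: -5x = -12
Divide both sides by -5: x = 12/5

x = 12/5


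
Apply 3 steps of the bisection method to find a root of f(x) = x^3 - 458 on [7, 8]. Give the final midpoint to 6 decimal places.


f(x) = x^3 - 458
f(7) = -115 < 0
f(8) = 54 > 0

Step 1: midpoint = (7.000000 + 8.000000)/2 = 7.500000
  f(7.500000) = -36.125000
  f(mid) < 0, so root is in [7.500000, 8.000000]

Step 2: midpoint = (7.500000 + 8.000000)/2 = 7.750000
  f(7.750000) = 7.484375
  f(mid) > 0, so root is in [7.500000, 7.750000]

Step 3: midpoint = (7.500000 + 7.750000)/2 = 7.625000
  f(7.625000) = -14.677734
  f(mid) < 0, so root is in [7.625000, 7.750000]

midpoint = 7.625000


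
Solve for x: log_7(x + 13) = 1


Convert to exponential form: x + 13 = 7^1 = 7
x = 7 - 13 = -6
Check: log_7(-6 + 13) = log_7(7) = log_7(7) = 1 ✓

x = -6


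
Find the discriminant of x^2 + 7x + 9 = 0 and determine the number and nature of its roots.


For ax^2 + bx + c = 0, discriminant D = b^2 - 4ac
Here a = 1, b = 7, c = 9
D = (7)^2 - 4(1)(9) = 49 - 36 = 13

D = 13 > 0 but not a perfect square
The equation has 2 distinct real irrational roots.

Discriminant = 13, 2 distinct real irrational roots


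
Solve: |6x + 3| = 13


An absolute value equation |expr| = 13 gives two cases:
Case 1: 6x + 3 = 13
  6x = 10, so x = 5/3
Case 2: 6x + 3 = -13
  6x = -16, so x = -8/3

x = -8/3, x = 5/3


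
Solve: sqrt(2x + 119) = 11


Square both sides: 2x + 119 = 11^2 = 121
2x = 121 - 119 = 2
x = 1
Check: sqrt(2*1 + 119) = sqrt(121) = 11 ✓

x = 1


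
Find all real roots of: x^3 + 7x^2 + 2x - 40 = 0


Let p(x) = x^3 + 7x^2 + 2x - 40. By the rational root theorem (leading coefficient 1), any rational root is an integer divisor of 40: try ±1, ±2, ... in turn.
Test x = 1: value = -30 ≠ 0.
Test x = -1: value = -36 ≠ 0.
Test x = 2: value = 0 ✓, so (x - 2) is a factor.
Synthetic division by (x - 2): bring down 1; 1(2) + 7 = 9; 9(2) + 2 = 20; 20(2) - 40 = 0 → quotient x^2 + 9x + 20, remainder 0.
Solve the quadratic x^2 + 9x + 20 = 0: discriminant = 9^2 - 4(1)(20) = 81 - 80 = 1.
sqrt(1) = 1, so x = (-9 ± 1)/2: x = -4 or x = -5.

x = -5, x = -4, x = 2


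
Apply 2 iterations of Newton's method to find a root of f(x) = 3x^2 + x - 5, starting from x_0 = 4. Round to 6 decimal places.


Newton's method: x_(n+1) = x_n - f(x_n)/f'(x_n)
f(x) = 3x^2 + x - 5
f'(x) = 6x + 1

Iteration 1:
  f(4.000000) = 47.000000
  f'(4.000000) = 25.000000
  x_1 = 4.000000 - (47.000000)/(25.000000) = 2.120000

Iteration 2:
  f(2.120000) = 10.603200
  f'(2.120000) = 13.720000
  x_2 = 2.120000 - (10.603200)/(13.720000) = 1.347172

x_2 = 1.347172


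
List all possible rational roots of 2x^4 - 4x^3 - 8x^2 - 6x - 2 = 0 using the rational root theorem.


Rational root theorem: possible roots are ±p/q where:
  p divides the constant term (-2): p ∈ {1, 2}
  q divides the leading coefficient (2): q ∈ {1, 2}

All possible rational roots: -2, -1, -1/2, 1/2, 1, 2

-2, -1, -1/2, 1/2, 1, 2


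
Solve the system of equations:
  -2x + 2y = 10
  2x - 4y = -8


Using Cramer's rule:
Determinant D = (-2)(-4) - (2)(2) = 8 - 4 = 4
Dx = (10)(-4) - (-8)(2) = -40 + 16 = -24
Dy = (-2)(-8) - (2)(10) = 16 - 20 = -4
x = Dx/D = -24/4 = -6
y = Dy/D = -4/4 = -1

x = -6, y = -1


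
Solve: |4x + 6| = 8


An absolute value equation |expr| = 8 gives two cases:
Case 1: 4x + 6 = 8
  4x = 2, so x = 1/2
Case 2: 4x + 6 = -8
  4x = -14, so x = -7/2

x = -7/2, x = 1/2


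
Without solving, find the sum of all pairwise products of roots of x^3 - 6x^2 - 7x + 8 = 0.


By Vieta's formulas for x^3 + bx^2 + cx + d = 0:
  r1 + r2 + r3 = -b/a = 6
  r1*r2 + r1*r3 + r2*r3 = c/a = -7
  r1*r2*r3 = -d/a = -8


Sum of pairwise products = -7


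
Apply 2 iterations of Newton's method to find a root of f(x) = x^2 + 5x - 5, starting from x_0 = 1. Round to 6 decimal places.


Newton's method: x_(n+1) = x_n - f(x_n)/f'(x_n)
f(x) = x^2 + 5x - 5
f'(x) = 2x + 5

Iteration 1:
  f(1.000000) = 1.000000
  f'(1.000000) = 7.000000
  x_1 = 1.000000 - (1.000000)/(7.000000) = 0.857143

Iteration 2:
  f(0.857143) = 0.020408
  f'(0.857143) = 6.714286
  x_2 = 0.857143 - (0.020408)/(6.714286) = 0.854103

x_2 = 0.854103


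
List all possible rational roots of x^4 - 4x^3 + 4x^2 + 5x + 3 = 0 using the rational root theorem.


Rational root theorem: possible roots are ±p/q where:
  p divides the constant term (3): p ∈ {1, 3}
  q divides the leading coefficient (1): q ∈ {1}

All possible rational roots: -3, -1, 1, 3

-3, -1, 1, 3


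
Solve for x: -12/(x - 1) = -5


Multiply both sides by (x - 1): -12 = -5(x - 1)
Distribute: -12 = -5x + 5
-5x = -12 - 5 = -17
x = 17/5

x = 17/5


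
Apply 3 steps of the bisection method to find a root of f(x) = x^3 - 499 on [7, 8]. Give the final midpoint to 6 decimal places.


f(x) = x^3 - 499
f(7) = -156 < 0
f(8) = 13 > 0

Step 1: midpoint = (7.000000 + 8.000000)/2 = 7.500000
  f(7.500000) = -77.125000
  f(mid) < 0, so root is in [7.500000, 8.000000]

Step 2: midpoint = (7.500000 + 8.000000)/2 = 7.750000
  f(7.750000) = -33.515625
  f(mid) < 0, so root is in [7.750000, 8.000000]

Step 3: midpoint = (7.750000 + 8.000000)/2 = 7.875000
  f(7.875000) = -10.626953
  f(mid) < 0, so root is in [7.875000, 8.000000]

midpoint = 7.875000


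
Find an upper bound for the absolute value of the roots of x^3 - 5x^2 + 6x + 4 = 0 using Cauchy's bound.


Cauchy's bound: all roots r satisfy |r| <= 1 + max(|a_i/a_n|) for i = 0,...,n-1
where a_n is the leading coefficient.

Coefficients: [1, -5, 6, 4]
Leading coefficient a_n = 1
Ratios |a_i/a_n|: 5, 6, 4
Maximum ratio: 6
Cauchy's bound: |r| <= 1 + 6 = 7

Upper bound = 7


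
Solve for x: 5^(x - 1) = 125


Express both sides with the same base.
125 = 5^3
Since the bases match, equate exponents: x - 1 = 3
So x = 3 - (-1) = 4

x = 4


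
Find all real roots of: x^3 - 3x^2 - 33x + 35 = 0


Let p(x) = x^3 - 3x^2 - 33x + 35. By the rational root theorem (leading coefficient 1), any rational root is an integer divisor of 35: try ±1, ±2, ... in turn.
Test x = 1: value = 0 ✓, so (x - 1) is a factor.
Synthetic division by (x - 1): bring down 1; 1(1) - 3 = -2; (-2)(1) - 33 = -35; (-35)(1) + 35 = 0 → quotient x^2 - 2x - 35, remainder 0.
Solve the quadratic x^2 - 2x - 35 = 0: discriminant = (-2)^2 - 4(1)(-35) = 4 + 140 = 144.
sqrt(144) = 12, so x = (2 ± 12)/2: x = 7 or x = -5.

x = -5, x = 1, x = 7


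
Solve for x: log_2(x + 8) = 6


Convert to exponential form: x + 8 = 2^6 = 64
x = 64 - 8 = 56
Check: log_2(56 + 8) = log_2(64) = log_2(64) = 6 ✓

x = 56


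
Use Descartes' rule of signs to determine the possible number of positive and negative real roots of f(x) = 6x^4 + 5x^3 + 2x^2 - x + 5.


Descartes' rule of signs:

For positive roots, count sign changes in f(x) = 6x^4 + 5x^3 + 2x^2 - x + 5:
Signs of coefficients: +, +, +, -, +
Number of sign changes: 2
Possible positive real roots: 2, 0

For negative roots, examine f(-x) = 6x^4 - 5x^3 + 2x^2 + x + 5:
Signs of coefficients: +, -, +, +, +
Number of sign changes: 2
Possible negative real roots: 2, 0

Positive roots: 2 or 0; Negative roots: 2 or 0


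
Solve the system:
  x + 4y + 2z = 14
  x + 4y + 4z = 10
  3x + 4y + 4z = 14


Using Cramer's rule. Expand each determinant along the first row.
D  = 1*[4*4 - 4*4] - 4*[1*4 - 4*3] + 2*[1*4 - 4*3]
  = 1*(0) - 4*(-8) + 2*(-8) = 16
Dx = 14*[4*4 - 4*4] - 4*[10*4 - 4*14] + 2*[10*4 - 4*14]
  = 14*(0) - 4*(-16) + 2*(-16) = 32
Dy = 1*[10*4 - 4*14] - 14*[1*4 - 4*3] + 2*[1*14 - 10*3]
  = 1*(-16) - 14*(-8) + 2*(-16) = 64
Dz = 1*[4*14 - 10*4] - 4*[1*14 - 10*3] + 14*[1*4 - 4*3]
  = 1*(16) - 4*(-16) + 14*(-8) = -32
x = Dx/D = 32/16 = 2, y = Dy/D = 64/16 = 4, z = Dz/D = -32/16 = -2
Check eq1: (1)(2) + (4)(4) + (2)(-2) = 14 = 14 ✓
Check eq2: (1)(2) + (4)(4) + (4)(-2) = 10 = 10 ✓
Check eq3: (3)(2) + (4)(4) + (4)(-2) = 14 = 14 ✓

x = 2, y = 4, z = -2


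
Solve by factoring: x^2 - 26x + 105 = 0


We need two numbers that multiply to 105 and add to -26.
Those numbers are -5 and -21 (since (-5) * (-21) = 105 and (-5) + (-21) = -26).
So x^2 - 26x + 105 = (x - 5)(x - 21) = 0
Setting each factor to zero: x = 5 or x = 21

x = 5, x = 21


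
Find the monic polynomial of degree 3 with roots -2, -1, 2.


A monic polynomial with roots -2, -1, 2 is:
p(x) = (x + 2)(x + 1)(x - 2)
After multiplying by (x + 2): x + 2
After multiplying by (x + 1): x^2 + 3x + 2
After multiplying by (x - 2): x^3 + x^2 - 4x - 4

x^3 + x^2 - 4x - 4


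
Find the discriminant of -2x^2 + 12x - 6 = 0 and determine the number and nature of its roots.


For ax^2 + bx + c = 0, discriminant D = b^2 - 4ac
Here a = -2, b = 12, c = -6
D = (12)^2 - 4(-2)(-6) = 144 - 48 = 96

D = 96 > 0 but not a perfect square
The equation has 2 distinct real irrational roots.

Discriminant = 96, 2 distinct real irrational roots


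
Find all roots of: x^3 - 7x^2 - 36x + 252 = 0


Let p(x) = x^3 - 7x^2 - 36x + 252. By the rational root theorem (leading coefficient 1), any rational root is an integer divisor of 252: try ±1, ±2, ... in turn.
Test x = 1: value = 210 ≠ 0.
Test x = -1: value = 280 ≠ 0.
Test x = 2: value = 160 ≠ 0.
Test x = -2: value = 288 ≠ 0.
Test x = 3: value = 108 ≠ 0.
Test x = -3: value = 270 ≠ 0.
Test x = 4: value = 60 ≠ 0.
Test x = -4: value = 220 ≠ 0.
Test x = 6: value = 0 ✓, so (x - 6) is a factor.
Synthetic division by (x - 6): bring down 1; 1(6) - 7 = -1; (-1)(6) - 36 = -42; (-42)(6) + 252 = 0 → quotient x^2 - x - 42, remainder 0.
Solve the quadratic x^2 - x - 42 = 0: discriminant = (-1)^2 - 4(1)(-42) = 1 + 168 = 169.
sqrt(169) = 13, so x = (1 ± 13)/2: x = 7 or x = -6.
Collecting all roots found:

x = -6, x = 6, x = 7


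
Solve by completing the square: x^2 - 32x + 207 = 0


Start: x^2 - 32x + 207 = 0
Move constant: x^2 - 32x = -207
Half of -32 is -16, squared is 256
Add 256 to both sides: x^2 - 32x + 256 = 49
(x - 16)^2 = 49
x - 16 = ±7
x = 16 + 7 = 23 or x = 16 - 7 = 9

x = 9, x = 23


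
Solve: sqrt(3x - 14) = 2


Square both sides: 3x - 14 = 2^2 = 4
3x = 4 + 14 = 18
x = 6
Check: sqrt(3*6 - 14) = sqrt(4) = 2 ✓

x = 6


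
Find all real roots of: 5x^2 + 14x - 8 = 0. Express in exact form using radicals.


Using the quadratic formula: x = (-b ± sqrt(b^2 - 4ac)) / (2a)
Here a = 5, b = 14, c = -8
Discriminant = b^2 - 4ac = 14^2 - 4(5)(-8) = 196 + 160 = 356
Since discriminant = 356 > 0, there are two real roots.
x = (-14 ± 2*sqrt(89)) / 10
Simplifying: x = (-7 ± sqrt(89)) / 5
Numerically: x ≈ 0.4868 or x ≈ -3.2868

x = (-7 + sqrt(89)) / 5 or x = (-7 - sqrt(89)) / 5


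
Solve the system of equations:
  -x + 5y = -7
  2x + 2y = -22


Using Cramer's rule:
Determinant D = (-1)(2) - (2)(5) = -2 - 10 = -12
Dx = (-7)(2) - (-22)(5) = -14 + 110 = 96
Dy = (-1)(-22) - (2)(-7) = 22 + 14 = 36
x = Dx/D = 96/-12 = -8
y = Dy/D = 36/-12 = -3

x = -8, y = -3


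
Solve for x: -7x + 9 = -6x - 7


Starting with: -7x + 9 = -6x - 7
Move all x terms to left: (-7 + 6)x = -7 - 9
Simplify: -x = -16
Divide both sides by -1: x = 16

x = 16


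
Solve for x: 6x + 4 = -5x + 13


Starting with: 6x + 4 = -5x + 13
Move all x terms to left: (6 + 5)x = 13 - 4
Simplify: 11x = 9
Divide both sides by 11: x = 9/11

x = 9/11


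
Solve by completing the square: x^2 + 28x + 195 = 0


Start: x^2 + 28x + 195 = 0
Move constant: x^2 + 28x = -195
Half of 28 is 14, squared is 196
Add 196 to both sides: x^2 + 28x + 196 = 1
(x + 14)^2 = 1
x + 14 = ±1
x = -14 + 1 = -13 or x = -14 - 1 = -15

x = -15, x = -13


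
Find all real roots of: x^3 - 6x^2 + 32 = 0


Let p(x) = x^3 - 6x^2 + 32. By the rational root theorem (leading coefficient 1), any rational root is an integer divisor of 32: try ±1, ±2, ... in turn.
Test x = 1: value = 27 ≠ 0.
Test x = -1: value = 25 ≠ 0.
Test x = 2: value = 16 ≠ 0.
Test x = -2: value = 0 ✓, so (x + 2) is a factor.
Synthetic division by (x + 2): bring down 1; 1(-2) - 6 = -8; (-8)(-2) + 0 = 16; 16(-2) + 32 = 0 → quotient x^2 - 8x + 16, remainder 0.
Solve the quadratic x^2 - 8x + 16 = 0: discriminant = (-8)^2 - 4(1)(16) = 64 - 64 = 0.
Discriminant = 0, so a double root: x = 8/2 = 4.

x = -2, x = 4 (multiplicity 2)


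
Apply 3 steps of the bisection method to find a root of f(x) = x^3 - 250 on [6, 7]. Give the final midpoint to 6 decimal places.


f(x) = x^3 - 250
f(6) = -34 < 0
f(7) = 93 > 0

Step 1: midpoint = (6.000000 + 7.000000)/2 = 6.500000
  f(6.500000) = 24.625000
  f(mid) > 0, so root is in [6.000000, 6.500000]

Step 2: midpoint = (6.000000 + 6.500000)/2 = 6.250000
  f(6.250000) = -5.859375
  f(mid) < 0, so root is in [6.250000, 6.500000]

Step 3: midpoint = (6.250000 + 6.500000)/2 = 6.375000
  f(6.375000) = 9.083984
  f(mid) > 0, so root is in [6.250000, 6.375000]

midpoint = 6.375000


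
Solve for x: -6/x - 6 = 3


Subtract -6 from both sides: -6/x = 9
Multiply both sides by x: -6 = 9 * x
Divide by 9: x = -2/3

x = -2/3


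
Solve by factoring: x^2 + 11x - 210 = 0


We need two numbers that multiply to -210 and add to 11.
Those numbers are -10 and 21 (since (-10) * 21 = -210 and (-10) + 21 = 11).
So x^2 + 11x - 210 = (x - 10)(x + 21) = 0
Setting each factor to zero: x = 10 or x = -21

x = -21, x = 10


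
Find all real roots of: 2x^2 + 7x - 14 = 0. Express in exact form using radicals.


Using the quadratic formula: x = (-b ± sqrt(b^2 - 4ac)) / (2a)
Here a = 2, b = 7, c = -14
Discriminant = b^2 - 4ac = 7^2 - 4(2)(-14) = 49 + 112 = 161
Since discriminant = 161 > 0, there are two real roots.
x = (-7 ± sqrt(161)) / 4
Numerically: x ≈ 1.4221 or x ≈ -4.9221

x = (-7 + sqrt(161)) / 4 or x = (-7 - sqrt(161)) / 4


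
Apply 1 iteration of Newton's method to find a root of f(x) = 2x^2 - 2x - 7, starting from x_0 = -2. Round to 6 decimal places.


Newton's method: x_(n+1) = x_n - f(x_n)/f'(x_n)
f(x) = 2x^2 - 2x - 7
f'(x) = 4x - 2

Iteration 1:
  f(-2.000000) = 5.000000
  f'(-2.000000) = -10.000000
  x_1 = -2.000000 - (5.000000)/(-10.000000) = -1.500000

x_1 = -1.500000
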